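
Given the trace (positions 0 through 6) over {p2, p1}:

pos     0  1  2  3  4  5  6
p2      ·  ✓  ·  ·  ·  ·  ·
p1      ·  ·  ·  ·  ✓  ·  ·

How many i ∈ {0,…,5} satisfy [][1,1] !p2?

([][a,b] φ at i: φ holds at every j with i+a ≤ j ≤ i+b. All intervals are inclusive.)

5

Evaluate at each i in [0,5]:
  i=0: ✗ (fails at j=1)
  i=1: ✓ (all of [2,2])
  i=2: ✓ (all of [3,3])
  i=3: ✓ (all of [4,4])
  i=4: ✓ (all of [5,5])
  i=5: ✓ (all of [6,6])
Positions where it holds: {1, 2, 3, 4, 5} → 5.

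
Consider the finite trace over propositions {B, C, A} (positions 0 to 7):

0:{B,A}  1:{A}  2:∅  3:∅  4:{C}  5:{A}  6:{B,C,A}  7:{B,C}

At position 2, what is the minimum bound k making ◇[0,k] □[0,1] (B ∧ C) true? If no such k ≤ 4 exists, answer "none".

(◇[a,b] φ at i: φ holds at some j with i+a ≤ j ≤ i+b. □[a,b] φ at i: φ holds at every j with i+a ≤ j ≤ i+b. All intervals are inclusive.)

4

Scan j = 2,3,… for □[0,1] (B ∧ C):
  j=2: fails
  j=3: fails
  j=4: fails
  j=5: fails
  j=6: holds
First hit at j=6, so smallest k = 6-2 = 4.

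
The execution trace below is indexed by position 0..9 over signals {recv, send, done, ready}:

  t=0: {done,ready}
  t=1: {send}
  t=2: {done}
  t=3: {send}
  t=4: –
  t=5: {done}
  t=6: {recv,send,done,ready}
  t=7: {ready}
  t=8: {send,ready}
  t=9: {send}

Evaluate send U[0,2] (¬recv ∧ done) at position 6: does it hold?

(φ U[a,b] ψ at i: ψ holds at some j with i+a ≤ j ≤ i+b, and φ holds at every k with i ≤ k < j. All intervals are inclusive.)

No

Need some j in [6,8] with (¬recv ∧ done), and send at every k in [6,j-1].
  j=6: (¬recv ∧ done) false.
  j=7: (¬recv ∧ done) false.
  j=8: (¬recv ∧ done) false.
No j in the window works → until fails.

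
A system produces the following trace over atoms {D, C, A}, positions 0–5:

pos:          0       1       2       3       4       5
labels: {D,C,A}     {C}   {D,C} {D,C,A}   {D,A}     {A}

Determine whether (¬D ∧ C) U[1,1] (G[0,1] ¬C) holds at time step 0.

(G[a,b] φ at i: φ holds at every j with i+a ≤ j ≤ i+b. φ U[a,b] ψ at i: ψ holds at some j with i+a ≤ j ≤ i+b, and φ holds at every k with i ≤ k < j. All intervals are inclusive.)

False

Need some j in [1,1] with G[0,1] ¬C, and (¬D ∧ C) at every k in [0,j-1].
  j=1: G[0,1] ¬C — fails at 1.
No j in the window works → until fails.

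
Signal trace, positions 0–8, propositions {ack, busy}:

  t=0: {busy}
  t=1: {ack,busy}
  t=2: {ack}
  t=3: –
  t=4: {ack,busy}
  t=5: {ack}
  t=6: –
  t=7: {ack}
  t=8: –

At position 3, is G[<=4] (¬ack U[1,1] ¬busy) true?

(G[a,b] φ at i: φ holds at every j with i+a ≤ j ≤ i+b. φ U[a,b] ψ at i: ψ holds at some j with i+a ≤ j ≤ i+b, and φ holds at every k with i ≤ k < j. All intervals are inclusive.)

Check (¬ack U[1,1] ¬busy) at every j in [3,7]:
  j=3: fails
  j=4: fails
  j=5: fails
  j=6: holds
  j=7: fails
Fails at j=3 → formula fails.

False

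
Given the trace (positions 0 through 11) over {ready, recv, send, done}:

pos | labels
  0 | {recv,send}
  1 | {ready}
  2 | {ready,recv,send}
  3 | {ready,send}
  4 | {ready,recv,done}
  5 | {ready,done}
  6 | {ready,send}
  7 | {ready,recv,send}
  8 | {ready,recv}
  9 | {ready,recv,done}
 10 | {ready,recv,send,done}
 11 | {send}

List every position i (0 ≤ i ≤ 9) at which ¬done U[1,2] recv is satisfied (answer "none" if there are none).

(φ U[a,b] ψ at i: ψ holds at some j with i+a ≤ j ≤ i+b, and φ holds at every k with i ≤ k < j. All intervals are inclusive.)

Evaluate at each i in [0,9]:
  i=0: ✓ (rhs at j=2; lhs holds on [0,1])
  i=1: ✓ (rhs at j=2; lhs holds on [1,1])
  i=2: ✓ (rhs at j=4; lhs holds on [2,3])
  i=3: ✓ (rhs at j=4; lhs holds on [3,3])
  i=4: ✗ (no rhs in [5,6])
  i=5: ✗ (lhs fails at k=5 before rhs at j=7)
  i=6: ✓ (rhs at j=7; lhs holds on [6,6])
  i=7: ✓ (rhs at j=8; lhs holds on [7,7])
  i=8: ✓ (rhs at j=9; lhs holds on [8,8])
  i=9: ✗ (lhs fails at k=9 before rhs at j=10)

0, 1, 2, 3, 6, 7, 8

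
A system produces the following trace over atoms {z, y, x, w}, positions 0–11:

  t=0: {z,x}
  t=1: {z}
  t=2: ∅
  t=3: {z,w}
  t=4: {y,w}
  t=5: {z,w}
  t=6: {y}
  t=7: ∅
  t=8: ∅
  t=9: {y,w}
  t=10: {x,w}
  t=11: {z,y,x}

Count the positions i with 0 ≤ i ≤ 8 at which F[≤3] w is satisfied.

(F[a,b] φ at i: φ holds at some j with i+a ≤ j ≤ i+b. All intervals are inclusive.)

Evaluate at each i in [0,8]:
  i=0: ✓ (witness j=3)
  i=1: ✓ (witness j=3)
  i=2: ✓ (witness j=3)
  i=3: ✓ (witness j=3)
  i=4: ✓ (witness j=4)
  i=5: ✓ (witness j=5)
  i=6: ✓ (witness j=9)
  i=7: ✓ (witness j=9)
  i=8: ✓ (witness j=9)
Positions where it holds: {0, 1, 2, 3, 4, 5, 6, 7, 8} → 9.

9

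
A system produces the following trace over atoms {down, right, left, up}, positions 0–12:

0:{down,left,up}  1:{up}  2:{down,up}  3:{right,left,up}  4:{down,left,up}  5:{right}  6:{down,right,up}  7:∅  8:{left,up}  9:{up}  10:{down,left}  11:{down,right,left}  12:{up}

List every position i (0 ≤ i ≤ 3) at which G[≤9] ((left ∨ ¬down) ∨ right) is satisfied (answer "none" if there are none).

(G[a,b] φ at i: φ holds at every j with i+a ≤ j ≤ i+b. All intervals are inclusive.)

3

Evaluate at each i in [0,3]:
  i=0: ✗ (fails at j=2)
  i=1: ✗ (fails at j=2)
  i=2: ✗ (fails at j=2)
  i=3: ✓ (all of [3,12])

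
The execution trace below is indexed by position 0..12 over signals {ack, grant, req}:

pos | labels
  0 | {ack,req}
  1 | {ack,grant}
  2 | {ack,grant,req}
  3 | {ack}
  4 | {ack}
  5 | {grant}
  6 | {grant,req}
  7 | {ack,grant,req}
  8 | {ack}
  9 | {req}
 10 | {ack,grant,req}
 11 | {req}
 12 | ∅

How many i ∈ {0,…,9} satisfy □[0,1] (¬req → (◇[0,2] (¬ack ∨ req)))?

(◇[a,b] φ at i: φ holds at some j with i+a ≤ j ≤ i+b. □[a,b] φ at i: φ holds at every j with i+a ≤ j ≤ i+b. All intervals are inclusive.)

10

Evaluate at each i in [0,9]:
  i=0: ✓ (all of [0,1])
  i=1: ✓ (all of [1,2])
  i=2: ✓ (all of [2,3])
  i=3: ✓ (all of [3,4])
  i=4: ✓ (all of [4,5])
  i=5: ✓ (all of [5,6])
  i=6: ✓ (all of [6,7])
  i=7: ✓ (all of [7,8])
  i=8: ✓ (all of [8,9])
  i=9: ✓ (all of [9,10])
Positions where it holds: {0, 1, 2, 3, 4, 5, 6, 7, 8, 9} → 10.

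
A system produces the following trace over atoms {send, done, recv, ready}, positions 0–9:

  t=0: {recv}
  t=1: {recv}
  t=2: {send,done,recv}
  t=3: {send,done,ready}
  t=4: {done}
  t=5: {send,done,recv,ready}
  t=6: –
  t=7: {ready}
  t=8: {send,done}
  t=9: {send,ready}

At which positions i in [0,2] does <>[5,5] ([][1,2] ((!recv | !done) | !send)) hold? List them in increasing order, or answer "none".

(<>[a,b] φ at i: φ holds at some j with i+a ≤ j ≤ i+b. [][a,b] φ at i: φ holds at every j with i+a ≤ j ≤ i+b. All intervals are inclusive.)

Evaluate at each i in [0,2]:
  i=0: ✓ (witness j=5)
  i=1: ✓ (witness j=6)
  i=2: ✓ (witness j=7)

0, 1, 2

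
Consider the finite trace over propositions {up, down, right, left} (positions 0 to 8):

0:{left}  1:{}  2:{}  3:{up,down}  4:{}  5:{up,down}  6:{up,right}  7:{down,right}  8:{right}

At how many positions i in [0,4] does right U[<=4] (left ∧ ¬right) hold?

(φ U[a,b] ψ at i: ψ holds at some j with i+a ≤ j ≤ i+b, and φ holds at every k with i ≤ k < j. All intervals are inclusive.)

Evaluate at each i in [0,4]:
  i=0: ✓ (rhs at j=0)
  i=1: ✗ (no rhs in [1,5])
  i=2: ✗ (no rhs in [2,6])
  i=3: ✗ (no rhs in [3,7])
  i=4: ✗ (no rhs in [4,8])
Positions where it holds: {0} → 1.

1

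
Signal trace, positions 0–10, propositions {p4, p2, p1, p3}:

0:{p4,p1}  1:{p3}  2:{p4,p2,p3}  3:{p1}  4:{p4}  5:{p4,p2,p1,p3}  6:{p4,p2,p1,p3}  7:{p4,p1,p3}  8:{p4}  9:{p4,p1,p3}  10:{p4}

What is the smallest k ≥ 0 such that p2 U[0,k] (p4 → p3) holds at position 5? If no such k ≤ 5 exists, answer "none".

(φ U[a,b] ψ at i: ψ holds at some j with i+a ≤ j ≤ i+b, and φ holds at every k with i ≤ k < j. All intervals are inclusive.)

0

Need earliest j ≥ 5 with (p4 → p3), and p2 at every k in [5,j-1].
  j=5: rhs holds (empty prefix). k = 0.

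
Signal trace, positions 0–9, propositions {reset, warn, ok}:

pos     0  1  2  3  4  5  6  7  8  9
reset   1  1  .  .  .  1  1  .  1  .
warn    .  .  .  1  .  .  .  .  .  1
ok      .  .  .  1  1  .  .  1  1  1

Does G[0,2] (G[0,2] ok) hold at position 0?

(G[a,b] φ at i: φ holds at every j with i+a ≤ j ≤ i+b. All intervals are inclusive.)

Check G[0,2] ok at every j in [0,2]:
  j=0: fails at 0
  j=1: fails at 1
  j=2: fails at 2
Fails at j=0 → formula fails.

False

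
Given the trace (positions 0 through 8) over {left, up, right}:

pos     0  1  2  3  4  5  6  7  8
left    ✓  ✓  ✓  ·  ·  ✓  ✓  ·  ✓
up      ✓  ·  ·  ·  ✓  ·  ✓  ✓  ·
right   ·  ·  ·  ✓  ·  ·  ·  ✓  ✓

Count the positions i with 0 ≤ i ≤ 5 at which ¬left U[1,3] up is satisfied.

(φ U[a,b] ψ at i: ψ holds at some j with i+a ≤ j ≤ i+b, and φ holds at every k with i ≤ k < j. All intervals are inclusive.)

Evaluate at each i in [0,5]:
  i=0: ✗ (no rhs in [1,3])
  i=1: ✗ (lhs fails at k=1 before rhs at j=4)
  i=2: ✗ (lhs fails at k=2 before rhs at j=4)
  i=3: ✓ (rhs at j=4; lhs holds on [3,3])
  i=4: ✗ (lhs fails at k=5 before rhs at j=6)
  i=5: ✗ (lhs fails at k=5 before rhs at j=6)
Positions where it holds: {3} → 1.

1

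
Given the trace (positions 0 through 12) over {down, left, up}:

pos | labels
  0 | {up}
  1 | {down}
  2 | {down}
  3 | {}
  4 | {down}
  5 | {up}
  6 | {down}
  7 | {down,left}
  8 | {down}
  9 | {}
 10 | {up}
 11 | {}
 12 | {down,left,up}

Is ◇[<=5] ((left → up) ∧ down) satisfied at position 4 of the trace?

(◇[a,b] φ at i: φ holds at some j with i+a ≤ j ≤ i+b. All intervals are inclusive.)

Holds

Check ((left → up) ∧ down) at each j in [4,9]:
  j=4: true
  j=5: false
  j=6: true
  j=7: false
  j=8: true
  j=9: false
Found at j=4 → formula holds.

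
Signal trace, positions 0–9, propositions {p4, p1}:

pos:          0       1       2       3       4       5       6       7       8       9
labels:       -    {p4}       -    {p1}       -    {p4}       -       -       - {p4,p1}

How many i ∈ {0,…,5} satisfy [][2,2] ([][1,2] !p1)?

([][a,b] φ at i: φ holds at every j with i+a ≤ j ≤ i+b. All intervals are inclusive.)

Evaluate at each i in [0,5]:
  i=0: ✗ (fails at j=2)
  i=1: ✓ (all of [3,3])
  i=2: ✓ (all of [4,4])
  i=3: ✓ (all of [5,5])
  i=4: ✓ (all of [6,6])
  i=5: ✗ (fails at j=7)
Positions where it holds: {1, 2, 3, 4} → 4.

4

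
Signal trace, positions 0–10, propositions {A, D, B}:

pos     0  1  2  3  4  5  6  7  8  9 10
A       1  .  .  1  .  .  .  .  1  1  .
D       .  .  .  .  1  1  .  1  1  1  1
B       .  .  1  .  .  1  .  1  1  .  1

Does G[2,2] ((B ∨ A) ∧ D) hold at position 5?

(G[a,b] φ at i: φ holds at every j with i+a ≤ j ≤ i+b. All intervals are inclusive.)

Check ((B ∨ A) ∧ D) at every j in [7,7]:
  j=7: true
All positions satisfy it → formula holds.

Yes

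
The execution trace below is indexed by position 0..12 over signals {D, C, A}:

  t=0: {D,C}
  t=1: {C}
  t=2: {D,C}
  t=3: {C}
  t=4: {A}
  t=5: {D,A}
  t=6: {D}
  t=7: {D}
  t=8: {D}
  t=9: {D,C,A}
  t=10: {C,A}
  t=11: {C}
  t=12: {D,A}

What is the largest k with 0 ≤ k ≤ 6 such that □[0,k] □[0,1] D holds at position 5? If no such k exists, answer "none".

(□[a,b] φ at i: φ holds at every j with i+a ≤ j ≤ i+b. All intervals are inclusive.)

□[0,1] D must hold from j=5 onward; find where it first fails.
  j=5: holds
  j=6: holds
  j=7: holds
  j=8: holds
  j=9: fails
Holds on [5,8], so largest k = 3.

3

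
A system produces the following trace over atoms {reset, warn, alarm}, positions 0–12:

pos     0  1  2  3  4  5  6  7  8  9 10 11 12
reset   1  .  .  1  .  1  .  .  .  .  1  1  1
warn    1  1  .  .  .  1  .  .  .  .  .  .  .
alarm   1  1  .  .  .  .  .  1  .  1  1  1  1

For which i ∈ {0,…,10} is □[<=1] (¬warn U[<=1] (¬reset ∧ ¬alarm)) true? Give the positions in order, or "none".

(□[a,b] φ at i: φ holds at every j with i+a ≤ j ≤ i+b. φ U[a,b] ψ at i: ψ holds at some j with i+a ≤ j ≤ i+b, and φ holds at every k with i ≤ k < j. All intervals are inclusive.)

Evaluate at each i in [0,10]:
  i=0: ✗ (fails at j=0)
  i=1: ✗ (fails at j=1)
  i=2: ✓ (all of [2,3])
  i=3: ✓ (all of [3,4])
  i=4: ✗ (fails at j=5)
  i=5: ✗ (fails at j=5)
  i=6: ✓ (all of [6,7])
  i=7: ✓ (all of [7,8])
  i=8: ✗ (fails at j=9)
  i=9: ✗ (fails at j=9)
  i=10: ✗ (fails at j=10)

2, 3, 6, 7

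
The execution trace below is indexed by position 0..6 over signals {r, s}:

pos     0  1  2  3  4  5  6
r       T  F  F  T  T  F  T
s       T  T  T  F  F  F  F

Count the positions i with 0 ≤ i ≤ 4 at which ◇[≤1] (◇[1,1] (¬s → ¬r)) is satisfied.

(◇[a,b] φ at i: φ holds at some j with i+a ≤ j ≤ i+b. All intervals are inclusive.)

4

Evaluate at each i in [0,4]:
  i=0: ✓ (witness j=0)
  i=1: ✓ (witness j=1)
  i=2: ✗ (none in [2,3])
  i=3: ✓ (witness j=4)
  i=4: ✓ (witness j=4)
Positions where it holds: {0, 1, 3, 4} → 4.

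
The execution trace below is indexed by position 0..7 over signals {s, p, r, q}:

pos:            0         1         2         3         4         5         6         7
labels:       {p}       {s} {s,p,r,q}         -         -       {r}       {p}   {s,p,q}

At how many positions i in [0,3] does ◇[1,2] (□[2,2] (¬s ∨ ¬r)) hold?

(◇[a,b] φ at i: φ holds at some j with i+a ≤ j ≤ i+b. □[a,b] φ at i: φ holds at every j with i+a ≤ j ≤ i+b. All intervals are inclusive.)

4

Evaluate at each i in [0,3]:
  i=0: ✓ (witness j=1)
  i=1: ✓ (witness j=2)
  i=2: ✓ (witness j=3)
  i=3: ✓ (witness j=4)
Positions where it holds: {0, 1, 2, 3} → 4.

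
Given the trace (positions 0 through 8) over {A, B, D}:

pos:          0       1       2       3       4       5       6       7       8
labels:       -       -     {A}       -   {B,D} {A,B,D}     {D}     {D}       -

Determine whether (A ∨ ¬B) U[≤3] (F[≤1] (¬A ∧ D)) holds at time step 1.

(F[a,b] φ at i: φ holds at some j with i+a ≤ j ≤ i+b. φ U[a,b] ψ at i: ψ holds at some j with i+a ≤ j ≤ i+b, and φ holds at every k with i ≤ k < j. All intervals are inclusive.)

Need some j in [1,4] with F[≤1] (¬A ∧ D), and (A ∨ ¬B) at every k in [1,j-1].
  j=1: F[≤1] (¬A ∧ D) — fails (none in [1,2]).
  j=2: F[≤1] (¬A ∧ D) — fails (none in [2,3]).
  j=3: F[≤1] (¬A ∧ D) holds; (A ∨ ¬B) holds at every k in [1,2] → satisfied.

Holds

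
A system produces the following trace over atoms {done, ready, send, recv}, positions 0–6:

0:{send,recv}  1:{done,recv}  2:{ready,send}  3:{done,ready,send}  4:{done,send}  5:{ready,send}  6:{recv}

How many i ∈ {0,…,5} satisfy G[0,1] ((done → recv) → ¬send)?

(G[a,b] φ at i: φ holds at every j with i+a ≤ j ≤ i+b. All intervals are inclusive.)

Evaluate at each i in [0,5]:
  i=0: ✗ (fails at j=0)
  i=1: ✗ (fails at j=2)
  i=2: ✗ (fails at j=2)
  i=3: ✓ (all of [3,4])
  i=4: ✗ (fails at j=5)
  i=5: ✗ (fails at j=5)
Positions where it holds: {3} → 1.

1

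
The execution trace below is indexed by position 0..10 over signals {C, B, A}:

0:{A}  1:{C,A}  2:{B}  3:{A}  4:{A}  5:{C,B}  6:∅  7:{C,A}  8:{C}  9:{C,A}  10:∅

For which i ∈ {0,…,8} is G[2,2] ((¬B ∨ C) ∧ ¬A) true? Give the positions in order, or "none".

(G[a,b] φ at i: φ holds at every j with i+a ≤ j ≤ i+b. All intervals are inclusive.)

Evaluate at each i in [0,8]:
  i=0: ✗ (fails at j=2)
  i=1: ✗ (fails at j=3)
  i=2: ✗ (fails at j=4)
  i=3: ✓ (all of [5,5])
  i=4: ✓ (all of [6,6])
  i=5: ✗ (fails at j=7)
  i=6: ✓ (all of [8,8])
  i=7: ✗ (fails at j=9)
  i=8: ✓ (all of [10,10])

3, 4, 6, 8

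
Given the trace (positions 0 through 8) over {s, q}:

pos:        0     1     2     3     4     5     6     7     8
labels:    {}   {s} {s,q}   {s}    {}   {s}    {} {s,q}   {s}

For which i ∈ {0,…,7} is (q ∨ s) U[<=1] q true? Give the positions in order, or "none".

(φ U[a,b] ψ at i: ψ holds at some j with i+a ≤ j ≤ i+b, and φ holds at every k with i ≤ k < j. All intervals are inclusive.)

Evaluate at each i in [0,7]:
  i=0: ✗ (no rhs in [0,1])
  i=1: ✓ (rhs at j=2; lhs holds on [1,1])
  i=2: ✓ (rhs at j=2)
  i=3: ✗ (no rhs in [3,4])
  i=4: ✗ (no rhs in [4,5])
  i=5: ✗ (no rhs in [5,6])
  i=6: ✗ (lhs fails at k=6 before rhs at j=7)
  i=7: ✓ (rhs at j=7)

1, 2, 7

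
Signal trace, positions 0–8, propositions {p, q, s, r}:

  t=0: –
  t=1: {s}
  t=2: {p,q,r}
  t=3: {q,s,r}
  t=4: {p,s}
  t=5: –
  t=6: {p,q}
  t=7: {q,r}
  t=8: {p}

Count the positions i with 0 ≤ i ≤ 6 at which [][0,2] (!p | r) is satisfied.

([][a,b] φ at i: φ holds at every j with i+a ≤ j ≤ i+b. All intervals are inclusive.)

2

Evaluate at each i in [0,6]:
  i=0: ✓ (all of [0,2])
  i=1: ✓ (all of [1,3])
  i=2: ✗ (fails at j=4)
  i=3: ✗ (fails at j=4)
  i=4: ✗ (fails at j=4)
  i=5: ✗ (fails at j=6)
  i=6: ✗ (fails at j=6)
Positions where it holds: {0, 1} → 2.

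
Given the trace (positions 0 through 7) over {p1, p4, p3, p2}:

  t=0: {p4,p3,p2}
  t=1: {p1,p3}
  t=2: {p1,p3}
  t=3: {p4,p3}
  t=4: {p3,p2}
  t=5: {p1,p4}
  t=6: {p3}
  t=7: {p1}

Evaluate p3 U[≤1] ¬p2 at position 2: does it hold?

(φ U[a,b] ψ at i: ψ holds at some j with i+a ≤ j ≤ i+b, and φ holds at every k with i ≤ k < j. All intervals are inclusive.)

Need some j in [2,3] with ¬p2, and p3 at every k in [2,j-1].
  j=2: ¬p2 holds; no prefix to check → satisfied.

Yes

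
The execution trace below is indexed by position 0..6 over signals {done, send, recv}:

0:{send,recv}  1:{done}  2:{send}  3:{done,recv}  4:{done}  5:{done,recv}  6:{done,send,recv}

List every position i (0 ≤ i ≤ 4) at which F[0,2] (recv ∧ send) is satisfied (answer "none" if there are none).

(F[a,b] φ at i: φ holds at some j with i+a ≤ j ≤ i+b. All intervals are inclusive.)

Evaluate at each i in [0,4]:
  i=0: ✓ (witness j=0)
  i=1: ✗ (none in [1,3])
  i=2: ✗ (none in [2,4])
  i=3: ✗ (none in [3,5])
  i=4: ✓ (witness j=6)

0, 4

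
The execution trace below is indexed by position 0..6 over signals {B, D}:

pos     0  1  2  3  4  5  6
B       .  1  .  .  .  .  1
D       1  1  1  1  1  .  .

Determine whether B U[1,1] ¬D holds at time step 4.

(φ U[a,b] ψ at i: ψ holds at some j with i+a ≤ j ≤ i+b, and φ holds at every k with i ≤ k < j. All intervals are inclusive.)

False

Need some j in [5,5] with ¬D, and B at every k in [4,j-1].
  j=5: ¬D holds, but B fails at k=4 → not this j.
No j in the window works → until fails.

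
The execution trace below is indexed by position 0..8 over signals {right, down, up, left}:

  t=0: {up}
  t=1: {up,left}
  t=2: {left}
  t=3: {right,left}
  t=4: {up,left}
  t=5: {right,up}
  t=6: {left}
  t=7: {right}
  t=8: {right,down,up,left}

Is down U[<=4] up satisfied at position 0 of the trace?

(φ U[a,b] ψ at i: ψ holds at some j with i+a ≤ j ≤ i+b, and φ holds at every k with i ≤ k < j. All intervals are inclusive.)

True

Need some j in [0,4] with up, and down at every k in [0,j-1].
  j=0: up holds; no prefix to check → satisfied.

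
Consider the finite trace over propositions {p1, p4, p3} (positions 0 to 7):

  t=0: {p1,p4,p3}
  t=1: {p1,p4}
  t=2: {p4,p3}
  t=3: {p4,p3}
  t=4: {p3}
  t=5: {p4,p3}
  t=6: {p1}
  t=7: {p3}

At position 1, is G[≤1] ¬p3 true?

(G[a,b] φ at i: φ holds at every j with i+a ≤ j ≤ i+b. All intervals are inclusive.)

Check ¬p3 at every j in [1,2]:
  j=1: true
  j=2: false
Fails at j=2 → formula fails.

False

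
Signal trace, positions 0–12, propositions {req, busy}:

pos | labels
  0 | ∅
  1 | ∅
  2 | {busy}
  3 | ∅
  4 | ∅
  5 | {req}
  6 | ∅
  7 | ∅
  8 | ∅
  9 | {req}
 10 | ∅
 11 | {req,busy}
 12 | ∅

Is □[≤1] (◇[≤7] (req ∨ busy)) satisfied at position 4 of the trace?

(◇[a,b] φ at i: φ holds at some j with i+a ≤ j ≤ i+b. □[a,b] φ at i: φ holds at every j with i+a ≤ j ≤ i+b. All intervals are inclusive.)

Check ◇[≤7] (req ∨ busy) at every j in [4,5]:
  j=4: holds (witness at 5)
  j=5: holds (witness at 5)
All positions satisfy it → formula holds.

Holds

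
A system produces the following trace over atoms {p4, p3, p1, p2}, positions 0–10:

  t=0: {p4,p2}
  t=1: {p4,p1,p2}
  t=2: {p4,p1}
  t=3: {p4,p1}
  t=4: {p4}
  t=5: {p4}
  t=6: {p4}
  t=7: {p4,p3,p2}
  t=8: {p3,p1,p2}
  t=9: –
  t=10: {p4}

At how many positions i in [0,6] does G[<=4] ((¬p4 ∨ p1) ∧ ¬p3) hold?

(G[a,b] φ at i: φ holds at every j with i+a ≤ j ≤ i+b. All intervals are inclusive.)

0

Evaluate at each i in [0,6]:
  i=0: ✗ (fails at j=0)
  i=1: ✗ (fails at j=4)
  i=2: ✗ (fails at j=4)
  i=3: ✗ (fails at j=4)
  i=4: ✗ (fails at j=4)
  i=5: ✗ (fails at j=5)
  i=6: ✗ (fails at j=6)
Positions where it holds: {} → 0.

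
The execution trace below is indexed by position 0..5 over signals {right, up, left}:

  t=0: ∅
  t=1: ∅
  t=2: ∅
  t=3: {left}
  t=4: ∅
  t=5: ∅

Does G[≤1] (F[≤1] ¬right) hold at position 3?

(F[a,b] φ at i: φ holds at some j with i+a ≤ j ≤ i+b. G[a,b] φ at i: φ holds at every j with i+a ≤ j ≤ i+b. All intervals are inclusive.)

Check F[≤1] ¬right at every j in [3,4]:
  j=3: holds (witness at 3)
  j=4: holds (witness at 4)
All positions satisfy it → formula holds.

Holds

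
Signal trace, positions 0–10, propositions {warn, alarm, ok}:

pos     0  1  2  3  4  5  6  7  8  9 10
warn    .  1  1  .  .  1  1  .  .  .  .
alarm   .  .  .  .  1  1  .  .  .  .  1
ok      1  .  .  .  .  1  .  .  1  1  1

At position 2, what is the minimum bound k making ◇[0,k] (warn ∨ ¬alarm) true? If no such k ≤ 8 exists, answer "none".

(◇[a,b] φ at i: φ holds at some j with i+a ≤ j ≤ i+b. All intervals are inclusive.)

Scan j = 2,3,… for (warn ∨ ¬alarm):
  j=2: holds
First hit at j=2, so smallest k = 2-2 = 0.

0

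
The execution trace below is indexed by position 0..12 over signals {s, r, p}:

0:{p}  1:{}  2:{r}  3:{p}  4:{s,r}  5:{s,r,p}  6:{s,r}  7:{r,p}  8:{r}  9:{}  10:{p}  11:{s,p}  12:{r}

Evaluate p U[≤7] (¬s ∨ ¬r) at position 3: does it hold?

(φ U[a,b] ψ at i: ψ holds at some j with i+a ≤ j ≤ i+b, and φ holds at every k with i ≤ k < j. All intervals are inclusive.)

Holds

Need some j in [3,10] with (¬s ∨ ¬r), and p at every k in [3,j-1].
  j=3: (¬s ∨ ¬r) holds; no prefix to check → satisfied.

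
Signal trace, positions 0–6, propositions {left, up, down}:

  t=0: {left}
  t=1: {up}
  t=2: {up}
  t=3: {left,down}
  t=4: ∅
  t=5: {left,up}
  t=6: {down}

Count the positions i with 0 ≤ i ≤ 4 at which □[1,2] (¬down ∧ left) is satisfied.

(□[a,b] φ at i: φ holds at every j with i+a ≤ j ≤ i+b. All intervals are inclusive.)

0

Evaluate at each i in [0,4]:
  i=0: ✗ (fails at j=1)
  i=1: ✗ (fails at j=2)
  i=2: ✗ (fails at j=3)
  i=3: ✗ (fails at j=4)
  i=4: ✗ (fails at j=6)
Positions where it holds: {} → 0.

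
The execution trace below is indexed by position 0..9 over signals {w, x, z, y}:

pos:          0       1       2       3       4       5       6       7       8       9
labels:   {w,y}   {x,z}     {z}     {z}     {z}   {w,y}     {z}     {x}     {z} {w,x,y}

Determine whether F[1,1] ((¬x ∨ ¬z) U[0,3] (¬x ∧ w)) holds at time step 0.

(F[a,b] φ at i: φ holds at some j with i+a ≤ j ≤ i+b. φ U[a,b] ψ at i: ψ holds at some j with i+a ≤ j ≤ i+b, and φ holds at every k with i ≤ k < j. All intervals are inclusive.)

No

Check ((¬x ∨ ¬z) U[0,3] (¬x ∧ w)) at each j in [1,1]:
  j=1: fails
No position in the window satisfies it → formula fails.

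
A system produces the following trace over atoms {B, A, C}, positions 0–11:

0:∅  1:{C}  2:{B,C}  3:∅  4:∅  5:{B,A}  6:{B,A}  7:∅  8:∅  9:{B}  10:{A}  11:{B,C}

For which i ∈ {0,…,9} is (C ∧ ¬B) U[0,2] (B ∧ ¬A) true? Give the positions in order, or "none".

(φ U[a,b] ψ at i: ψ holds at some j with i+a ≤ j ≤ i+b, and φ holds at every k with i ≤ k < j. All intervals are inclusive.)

1, 2, 9

Evaluate at each i in [0,9]:
  i=0: ✗ (lhs fails at k=0 before rhs at j=2)
  i=1: ✓ (rhs at j=2; lhs holds on [1,1])
  i=2: ✓ (rhs at j=2)
  i=3: ✗ (no rhs in [3,5])
  i=4: ✗ (no rhs in [4,6])
  i=5: ✗ (no rhs in [5,7])
  i=6: ✗ (no rhs in [6,8])
  i=7: ✗ (lhs fails at k=7 before rhs at j=9)
  i=8: ✗ (lhs fails at k=8 before rhs at j=9)
  i=9: ✓ (rhs at j=9)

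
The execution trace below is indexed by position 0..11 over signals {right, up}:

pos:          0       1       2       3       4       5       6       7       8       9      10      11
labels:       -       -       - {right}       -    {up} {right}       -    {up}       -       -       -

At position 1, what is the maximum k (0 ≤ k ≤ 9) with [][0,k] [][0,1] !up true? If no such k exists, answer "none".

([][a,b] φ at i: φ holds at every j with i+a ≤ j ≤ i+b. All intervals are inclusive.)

2

[][0,1] !up must hold from j=1 onward; find where it first fails.
  j=1: holds
  j=2: holds
  j=3: holds
  j=4: fails
Holds on [1,3], so largest k = 2.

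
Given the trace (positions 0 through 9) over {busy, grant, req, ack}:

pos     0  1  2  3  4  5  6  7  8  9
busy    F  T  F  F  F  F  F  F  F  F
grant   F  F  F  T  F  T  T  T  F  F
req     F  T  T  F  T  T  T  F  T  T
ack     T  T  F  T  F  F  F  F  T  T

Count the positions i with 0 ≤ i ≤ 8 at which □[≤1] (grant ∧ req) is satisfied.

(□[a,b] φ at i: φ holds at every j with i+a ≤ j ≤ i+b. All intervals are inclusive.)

1

Evaluate at each i in [0,8]:
  i=0: ✗ (fails at j=0)
  i=1: ✗ (fails at j=1)
  i=2: ✗ (fails at j=2)
  i=3: ✗ (fails at j=3)
  i=4: ✗ (fails at j=4)
  i=5: ✓ (all of [5,6])
  i=6: ✗ (fails at j=7)
  i=7: ✗ (fails at j=7)
  i=8: ✗ (fails at j=8)
Positions where it holds: {5} → 1.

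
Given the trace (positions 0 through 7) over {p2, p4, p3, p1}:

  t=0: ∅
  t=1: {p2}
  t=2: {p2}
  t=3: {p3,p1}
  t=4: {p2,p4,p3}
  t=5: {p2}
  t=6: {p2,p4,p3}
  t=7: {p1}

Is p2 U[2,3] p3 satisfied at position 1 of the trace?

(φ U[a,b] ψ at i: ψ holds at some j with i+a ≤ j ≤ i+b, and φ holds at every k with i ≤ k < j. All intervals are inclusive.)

Holds

Need some j in [3,4] with p3, and p2 at every k in [1,j-1].
  j=3: p3 holds; p2 holds at every k in [1,2] → satisfied.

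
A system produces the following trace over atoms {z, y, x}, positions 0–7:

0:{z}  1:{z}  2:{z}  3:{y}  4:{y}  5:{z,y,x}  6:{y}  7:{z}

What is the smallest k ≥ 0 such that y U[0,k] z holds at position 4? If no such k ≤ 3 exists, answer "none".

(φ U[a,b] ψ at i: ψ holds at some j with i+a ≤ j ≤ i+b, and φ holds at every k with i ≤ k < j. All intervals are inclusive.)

1

Need earliest j ≥ 4 with z, and y at every k in [4,j-1].
  j=4: rhs fails.
  j=5: rhs holds; lhs holds on [4,4]. k = 1.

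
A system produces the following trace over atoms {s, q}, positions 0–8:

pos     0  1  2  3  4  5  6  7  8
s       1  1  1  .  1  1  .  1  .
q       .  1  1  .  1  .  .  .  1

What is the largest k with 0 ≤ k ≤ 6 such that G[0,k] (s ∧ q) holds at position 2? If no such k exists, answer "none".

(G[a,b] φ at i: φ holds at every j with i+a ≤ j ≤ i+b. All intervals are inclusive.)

0

(s ∧ q) must hold from j=2 onward; find where it first fails.
  j=2: holds
  j=3: fails
Holds on [2,2], so largest k = 0.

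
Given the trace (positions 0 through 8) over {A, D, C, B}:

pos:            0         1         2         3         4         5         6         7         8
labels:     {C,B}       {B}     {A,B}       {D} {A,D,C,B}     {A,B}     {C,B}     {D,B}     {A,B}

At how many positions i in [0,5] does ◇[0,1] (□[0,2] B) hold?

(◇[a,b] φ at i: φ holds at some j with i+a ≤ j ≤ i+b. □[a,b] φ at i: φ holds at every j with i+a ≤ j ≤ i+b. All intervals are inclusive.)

Evaluate at each i in [0,5]:
  i=0: ✓ (witness j=0)
  i=1: ✗ (none in [1,2])
  i=2: ✗ (none in [2,3])
  i=3: ✓ (witness j=4)
  i=4: ✓ (witness j=4)
  i=5: ✓ (witness j=5)
Positions where it holds: {0, 3, 4, 5} → 4.

4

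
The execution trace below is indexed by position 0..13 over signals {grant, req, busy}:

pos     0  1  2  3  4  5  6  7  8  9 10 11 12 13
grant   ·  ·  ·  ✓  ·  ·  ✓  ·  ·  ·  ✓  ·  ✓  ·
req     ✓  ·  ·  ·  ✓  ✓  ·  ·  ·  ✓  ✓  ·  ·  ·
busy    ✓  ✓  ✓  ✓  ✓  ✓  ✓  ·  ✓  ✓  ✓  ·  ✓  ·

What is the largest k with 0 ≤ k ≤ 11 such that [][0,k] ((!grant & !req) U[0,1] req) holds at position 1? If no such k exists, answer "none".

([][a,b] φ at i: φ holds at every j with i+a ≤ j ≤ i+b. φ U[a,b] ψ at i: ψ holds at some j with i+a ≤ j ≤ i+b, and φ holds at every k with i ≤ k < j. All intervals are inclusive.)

((!grant & !req) U[0,1] req) must hold from j=1 onward; find where it first fails.
  j=1: fails → no k works.

none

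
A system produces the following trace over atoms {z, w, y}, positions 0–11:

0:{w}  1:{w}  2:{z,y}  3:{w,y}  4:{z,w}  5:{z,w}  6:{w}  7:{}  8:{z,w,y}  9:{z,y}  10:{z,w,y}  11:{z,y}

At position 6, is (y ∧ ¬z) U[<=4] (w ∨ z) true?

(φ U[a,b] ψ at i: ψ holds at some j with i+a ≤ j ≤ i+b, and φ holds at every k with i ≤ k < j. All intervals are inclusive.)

Need some j in [6,10] with (w ∨ z), and (y ∧ ¬z) at every k in [6,j-1].
  j=6: (w ∨ z) holds; no prefix to check → satisfied.

Holds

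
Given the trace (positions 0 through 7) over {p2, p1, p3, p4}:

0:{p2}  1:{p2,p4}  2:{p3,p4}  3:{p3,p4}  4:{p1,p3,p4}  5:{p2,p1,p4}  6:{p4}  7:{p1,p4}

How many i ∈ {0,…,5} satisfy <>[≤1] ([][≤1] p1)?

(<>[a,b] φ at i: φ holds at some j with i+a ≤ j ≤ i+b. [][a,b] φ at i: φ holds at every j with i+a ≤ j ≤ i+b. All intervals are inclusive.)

Evaluate at each i in [0,5]:
  i=0: ✗ (none in [0,1])
  i=1: ✗ (none in [1,2])
  i=2: ✗ (none in [2,3])
  i=3: ✓ (witness j=4)
  i=4: ✓ (witness j=4)
  i=5: ✗ (none in [5,6])
Positions where it holds: {3, 4} → 2.

2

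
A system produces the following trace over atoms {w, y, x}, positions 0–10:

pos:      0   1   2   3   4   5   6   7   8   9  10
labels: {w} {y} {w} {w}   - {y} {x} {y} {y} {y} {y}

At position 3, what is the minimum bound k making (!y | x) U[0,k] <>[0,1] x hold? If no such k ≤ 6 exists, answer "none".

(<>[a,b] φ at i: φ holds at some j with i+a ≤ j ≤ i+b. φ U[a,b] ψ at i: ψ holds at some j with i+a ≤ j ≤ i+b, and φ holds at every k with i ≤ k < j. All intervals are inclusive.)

2

Need earliest j ≥ 3 with <>[0,1] x, and (!y | x) at every k in [3,j-1].
  j=3: rhs fails.
  j=4: rhs fails.
  j=5: rhs holds; lhs holds on [3,4]. k = 2.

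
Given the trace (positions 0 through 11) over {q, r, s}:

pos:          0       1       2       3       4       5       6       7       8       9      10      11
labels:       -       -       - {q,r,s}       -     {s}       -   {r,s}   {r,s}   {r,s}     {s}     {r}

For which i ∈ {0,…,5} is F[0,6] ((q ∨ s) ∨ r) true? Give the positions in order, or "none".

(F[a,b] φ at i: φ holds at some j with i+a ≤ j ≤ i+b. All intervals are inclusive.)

0, 1, 2, 3, 4, 5

Evaluate at each i in [0,5]:
  i=0: ✓ (witness j=3)
  i=1: ✓ (witness j=3)
  i=2: ✓ (witness j=3)
  i=3: ✓ (witness j=3)
  i=4: ✓ (witness j=5)
  i=5: ✓ (witness j=5)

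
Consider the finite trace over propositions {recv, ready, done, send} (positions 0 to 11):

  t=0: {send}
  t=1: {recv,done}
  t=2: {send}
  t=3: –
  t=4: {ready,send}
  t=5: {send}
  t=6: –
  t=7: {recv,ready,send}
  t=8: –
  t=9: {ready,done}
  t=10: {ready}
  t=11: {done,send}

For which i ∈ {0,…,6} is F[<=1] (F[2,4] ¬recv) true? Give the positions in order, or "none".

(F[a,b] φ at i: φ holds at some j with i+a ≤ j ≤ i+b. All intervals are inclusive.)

0, 1, 2, 3, 4, 5, 6

Evaluate at each i in [0,6]:
  i=0: ✓ (witness j=0)
  i=1: ✓ (witness j=1)
  i=2: ✓ (witness j=2)
  i=3: ✓ (witness j=3)
  i=4: ✓ (witness j=4)
  i=5: ✓ (witness j=5)
  i=6: ✓ (witness j=6)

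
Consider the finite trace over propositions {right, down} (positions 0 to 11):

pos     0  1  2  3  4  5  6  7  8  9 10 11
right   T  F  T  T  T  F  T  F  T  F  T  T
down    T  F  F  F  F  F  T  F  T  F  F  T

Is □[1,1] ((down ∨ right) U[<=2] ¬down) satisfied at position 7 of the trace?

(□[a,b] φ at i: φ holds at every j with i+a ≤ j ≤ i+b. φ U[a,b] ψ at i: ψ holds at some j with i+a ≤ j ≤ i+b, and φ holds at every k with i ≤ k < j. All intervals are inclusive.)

Check ((down ∨ right) U[<=2] ¬down) at every j in [8,8]:
  j=8: holds
All positions satisfy it → formula holds.

Holds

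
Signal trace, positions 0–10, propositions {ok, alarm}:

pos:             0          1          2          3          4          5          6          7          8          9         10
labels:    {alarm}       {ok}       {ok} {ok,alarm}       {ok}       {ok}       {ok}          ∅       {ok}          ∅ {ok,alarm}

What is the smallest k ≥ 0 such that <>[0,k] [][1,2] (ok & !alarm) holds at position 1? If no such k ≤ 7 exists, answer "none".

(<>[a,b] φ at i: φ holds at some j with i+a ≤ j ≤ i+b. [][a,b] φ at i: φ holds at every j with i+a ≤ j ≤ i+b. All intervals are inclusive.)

Scan j = 1,2,… for [][1,2] (ok & !alarm):
  j=1: fails
  j=2: fails
  j=3: holds
First hit at j=3, so smallest k = 3-1 = 2.

2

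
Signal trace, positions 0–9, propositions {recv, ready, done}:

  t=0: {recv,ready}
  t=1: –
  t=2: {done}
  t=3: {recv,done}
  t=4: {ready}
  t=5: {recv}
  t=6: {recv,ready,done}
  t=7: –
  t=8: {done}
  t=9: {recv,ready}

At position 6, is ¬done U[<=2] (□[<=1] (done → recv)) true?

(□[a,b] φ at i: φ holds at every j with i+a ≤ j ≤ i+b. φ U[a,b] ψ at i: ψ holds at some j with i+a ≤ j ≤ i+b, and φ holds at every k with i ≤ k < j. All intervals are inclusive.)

Yes

Need some j in [6,8] with □[<=1] (done → recv), and ¬done at every k in [6,j-1].
  j=6: □[<=1] (done → recv) holds; no prefix to check → satisfied.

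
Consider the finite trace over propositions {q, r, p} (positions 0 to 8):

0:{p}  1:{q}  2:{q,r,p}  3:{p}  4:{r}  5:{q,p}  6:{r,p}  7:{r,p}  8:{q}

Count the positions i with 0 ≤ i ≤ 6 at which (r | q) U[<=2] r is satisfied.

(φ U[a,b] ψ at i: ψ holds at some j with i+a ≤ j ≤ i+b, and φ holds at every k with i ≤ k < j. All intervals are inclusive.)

5

Evaluate at each i in [0,6]:
  i=0: ✗ (lhs fails at k=0 before rhs at j=2)
  i=1: ✓ (rhs at j=2; lhs holds on [1,1])
  i=2: ✓ (rhs at j=2)
  i=3: ✗ (lhs fails at k=3 before rhs at j=4)
  i=4: ✓ (rhs at j=4)
  i=5: ✓ (rhs at j=6; lhs holds on [5,5])
  i=6: ✓ (rhs at j=6)
Positions where it holds: {1, 2, 4, 5, 6} → 5.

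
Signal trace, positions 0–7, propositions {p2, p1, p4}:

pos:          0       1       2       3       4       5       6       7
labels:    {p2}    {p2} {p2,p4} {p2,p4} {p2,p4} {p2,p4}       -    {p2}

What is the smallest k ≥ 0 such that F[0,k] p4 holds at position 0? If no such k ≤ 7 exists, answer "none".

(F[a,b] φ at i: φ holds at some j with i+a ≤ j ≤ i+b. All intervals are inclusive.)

Scan j = 0,1,… for p4:
  j=0: fails
  j=1: fails
  j=2: holds
First hit at j=2, so smallest k = 2-0 = 2.

2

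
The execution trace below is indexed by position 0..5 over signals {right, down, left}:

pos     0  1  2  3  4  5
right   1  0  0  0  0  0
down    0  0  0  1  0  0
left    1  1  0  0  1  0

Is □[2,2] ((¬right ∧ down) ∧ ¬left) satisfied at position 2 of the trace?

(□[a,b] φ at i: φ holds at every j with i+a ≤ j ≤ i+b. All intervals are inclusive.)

Check ((¬right ∧ down) ∧ ¬left) at every j in [4,4]:
  j=4: false
Fails at j=4 → formula fails.

False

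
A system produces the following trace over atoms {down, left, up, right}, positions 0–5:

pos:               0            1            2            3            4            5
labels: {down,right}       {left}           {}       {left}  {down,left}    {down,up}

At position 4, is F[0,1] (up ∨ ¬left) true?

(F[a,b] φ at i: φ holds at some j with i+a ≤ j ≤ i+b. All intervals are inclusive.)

Check (up ∨ ¬left) at each j in [4,5]:
  j=4: false
  j=5: true
Found at j=5 → formula holds.

Holds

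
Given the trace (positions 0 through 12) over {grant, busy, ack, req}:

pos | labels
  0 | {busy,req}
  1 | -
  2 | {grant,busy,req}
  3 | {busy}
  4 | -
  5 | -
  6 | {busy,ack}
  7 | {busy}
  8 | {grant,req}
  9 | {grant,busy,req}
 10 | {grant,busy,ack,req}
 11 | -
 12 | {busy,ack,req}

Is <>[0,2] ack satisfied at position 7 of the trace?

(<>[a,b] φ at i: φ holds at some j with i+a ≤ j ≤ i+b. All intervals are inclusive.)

False

Check ack at each j in [7,9]:
  j=7: false
  j=8: false
  j=9: false
No position in the window satisfies it → formula fails.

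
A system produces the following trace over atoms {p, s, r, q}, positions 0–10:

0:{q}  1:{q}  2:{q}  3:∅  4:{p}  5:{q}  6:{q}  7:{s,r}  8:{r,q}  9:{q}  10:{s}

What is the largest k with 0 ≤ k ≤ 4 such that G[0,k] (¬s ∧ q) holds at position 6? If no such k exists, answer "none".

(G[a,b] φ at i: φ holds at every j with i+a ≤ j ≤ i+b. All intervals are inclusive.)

(¬s ∧ q) must hold from j=6 onward; find where it first fails.
  j=6: holds
  j=7: fails
Holds on [6,6], so largest k = 0.

0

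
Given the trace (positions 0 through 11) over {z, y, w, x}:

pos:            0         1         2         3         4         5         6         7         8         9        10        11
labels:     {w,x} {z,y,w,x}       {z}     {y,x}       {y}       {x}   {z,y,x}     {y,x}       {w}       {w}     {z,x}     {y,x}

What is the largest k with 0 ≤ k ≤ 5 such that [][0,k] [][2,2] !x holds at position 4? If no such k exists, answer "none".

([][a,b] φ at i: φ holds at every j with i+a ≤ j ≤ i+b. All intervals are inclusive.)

none

[][2,2] !x must hold from j=4 onward; find where it first fails.
  j=4: fails → no k works.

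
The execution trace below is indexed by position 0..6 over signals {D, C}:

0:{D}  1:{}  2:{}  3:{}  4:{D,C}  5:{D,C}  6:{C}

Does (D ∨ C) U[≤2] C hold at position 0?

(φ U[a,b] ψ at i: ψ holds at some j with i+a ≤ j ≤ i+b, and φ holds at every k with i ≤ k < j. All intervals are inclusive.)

No

Need some j in [0,2] with C, and (D ∨ C) at every k in [0,j-1].
  j=0: C false.
  j=1: C false.
  j=2: C false.
No j in the window works → until fails.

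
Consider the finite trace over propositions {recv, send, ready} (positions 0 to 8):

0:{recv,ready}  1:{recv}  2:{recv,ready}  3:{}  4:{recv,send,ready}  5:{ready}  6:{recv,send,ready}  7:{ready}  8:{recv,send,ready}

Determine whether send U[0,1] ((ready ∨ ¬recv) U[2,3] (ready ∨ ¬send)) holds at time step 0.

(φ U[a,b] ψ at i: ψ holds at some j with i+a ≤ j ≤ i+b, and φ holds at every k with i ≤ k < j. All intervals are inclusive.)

Need some j in [0,1] with ((ready ∨ ¬recv) U[2,3] (ready ∨ ¬send)), and send at every k in [0,j-1].
  j=0: ((ready ∨ ¬recv) U[2,3] (ready ∨ ¬send)) — fails.
  j=1: ((ready ∨ ¬recv) U[2,3] (ready ∨ ¬send)) — fails.
No j in the window works → until fails.

Does not hold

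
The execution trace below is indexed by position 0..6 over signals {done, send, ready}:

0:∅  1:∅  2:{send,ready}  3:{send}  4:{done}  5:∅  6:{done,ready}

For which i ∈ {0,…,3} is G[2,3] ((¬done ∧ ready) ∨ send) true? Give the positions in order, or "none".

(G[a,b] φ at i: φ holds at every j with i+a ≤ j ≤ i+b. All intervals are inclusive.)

Evaluate at each i in [0,3]:
  i=0: ✓ (all of [2,3])
  i=1: ✗ (fails at j=4)
  i=2: ✗ (fails at j=4)
  i=3: ✗ (fails at j=5)

0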